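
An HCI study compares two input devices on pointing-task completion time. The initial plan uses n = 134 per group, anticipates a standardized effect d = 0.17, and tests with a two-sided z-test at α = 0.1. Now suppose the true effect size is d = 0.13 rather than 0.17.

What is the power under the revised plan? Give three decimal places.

Power ≈ 0.284

With d = 0.13: δ = d·√(n/2) = 0.13 × √(134/2) = 1.0641. Critical value z_{0.05} = 1.645.
Revised power = Φ(δ − 1.645) + Φ(−δ − 1.645) = Φ(-0.581) + Φ(-2.709) = 0.2807 + 0.0034 = 0.2841.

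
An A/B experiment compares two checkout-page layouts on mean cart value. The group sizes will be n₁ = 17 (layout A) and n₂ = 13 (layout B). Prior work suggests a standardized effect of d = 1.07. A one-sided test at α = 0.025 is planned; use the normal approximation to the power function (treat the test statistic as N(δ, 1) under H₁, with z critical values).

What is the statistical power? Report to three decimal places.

Noncentrality parameter: δ = d / √(1/n₁ + 1/n₂) = 1.07 / √(1/17 + 1/13) = 2.9042
Critical value for a one-sided test at α = 0.025: z_α = 1.960.
Power = Φ(δ − 1.960) = Φ(0.944) = 0.8275.

Power ≈ 0.827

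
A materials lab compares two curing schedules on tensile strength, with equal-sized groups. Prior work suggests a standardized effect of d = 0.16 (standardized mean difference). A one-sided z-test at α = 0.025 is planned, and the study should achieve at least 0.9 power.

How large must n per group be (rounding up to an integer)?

Set Φ(δ − 1.960) = 0.9; then δ − 1.960 = Φ⁻¹(0.9) = 1.282, giving δ = 3.242.
δ = d·√(n/2) ⇒ n = 2(δ/d)² = 2 × (3.242 / 0.16)² = 820.89.
Round up to the next whole unit.

n = 821 per group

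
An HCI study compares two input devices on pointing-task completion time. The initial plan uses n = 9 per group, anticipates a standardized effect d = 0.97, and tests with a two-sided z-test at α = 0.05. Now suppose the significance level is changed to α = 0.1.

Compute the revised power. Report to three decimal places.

Power ≈ 0.660

δ = d·√(n/2) = 0.97 × √(9/2) = 2.0577 (unchanged). New critical value: z_{0.05} = 1.645.
Revised power = Φ(δ − 1.645) + Φ(−δ − 1.645) = Φ(0.413) + Φ(-3.703) = 0.6601 + 0.0001 = 0.6602.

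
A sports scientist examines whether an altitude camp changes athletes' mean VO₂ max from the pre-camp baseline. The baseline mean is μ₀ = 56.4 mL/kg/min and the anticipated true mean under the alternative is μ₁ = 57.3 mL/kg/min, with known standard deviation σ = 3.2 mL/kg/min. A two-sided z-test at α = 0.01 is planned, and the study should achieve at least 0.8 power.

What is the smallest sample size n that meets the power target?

n = 148

Standardized effect: d = |μ₁ − μ₀| / σ = |57.3 − 56.4| / 3.2 = 0.2812
For power 0.8 need Φ(δ − z_{0.005}) = 0.8, so δ = z_{0.005} + z_{0.20} = 2.576 + 0.842 = 3.417.
(Ignoring the negligible lower-tail rejection probability gives the usual closed-form inversion.)
δ = d·√n ⇒ n = (δ/d)² = (3.417 / 0.2812)² = 147.65.
Round up to the next whole unit.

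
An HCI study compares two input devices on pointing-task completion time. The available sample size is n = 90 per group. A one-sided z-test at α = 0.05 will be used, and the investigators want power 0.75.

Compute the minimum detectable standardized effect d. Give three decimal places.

Need Φ(δ − 1.645) = 0.75, so δ = 1.645 + 0.674 = 2.319.
δ = d·√(n/2) ⇒ d = δ/√(n/2) = 2.319/√(90/2) = 0.3457.

d ≈ 0.346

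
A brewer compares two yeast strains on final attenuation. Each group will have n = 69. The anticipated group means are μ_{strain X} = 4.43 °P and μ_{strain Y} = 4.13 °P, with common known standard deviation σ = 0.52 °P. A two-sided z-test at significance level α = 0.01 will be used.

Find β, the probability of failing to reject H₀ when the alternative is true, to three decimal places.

β ≈ 0.208

Standardized effect: d = |μ_{strain X} − μ_{strain Y}| / σ = |4.43 − 4.13| / 0.52 = 0.5769
Noncentrality parameter: δ = d·√(n/2) = 0.5769 × √(69/2) = 3.3887
Critical value for a two-sided test at α = 0.01: z_{α/2} = 2.576.
Power = Φ(δ − 2.576) + Φ(−δ − 2.576) = Φ(0.813) + Φ(-5.964) = 0.7918 + 0.0000 = 0.7918.
Type II error: β = 1 − power = 1 − 0.7918 = 0.2082.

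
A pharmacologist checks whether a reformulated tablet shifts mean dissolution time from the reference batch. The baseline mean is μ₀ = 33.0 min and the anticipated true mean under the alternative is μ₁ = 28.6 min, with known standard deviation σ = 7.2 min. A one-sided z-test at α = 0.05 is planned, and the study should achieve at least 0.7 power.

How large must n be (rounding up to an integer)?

n = 13

Standardized effect: d = |μ₁ − μ₀| / σ = |28.6 − 33.0| / 7.2 = 0.6111
Set Φ(δ − 1.645) = 0.7; then δ − 1.645 = Φ⁻¹(0.7) = 0.524, giving δ = 2.169.
δ = d·√n ⇒ n = (δ/d)² = (2.169 / 0.6111)² = 12.60.
Round up to the next whole unit.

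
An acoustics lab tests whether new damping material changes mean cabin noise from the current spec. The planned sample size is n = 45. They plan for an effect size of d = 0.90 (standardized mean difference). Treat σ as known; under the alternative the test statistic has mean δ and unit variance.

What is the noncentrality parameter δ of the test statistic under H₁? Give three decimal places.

δ = d·√n = 0.90 × √45 = 6.0374

δ ≈ 6.037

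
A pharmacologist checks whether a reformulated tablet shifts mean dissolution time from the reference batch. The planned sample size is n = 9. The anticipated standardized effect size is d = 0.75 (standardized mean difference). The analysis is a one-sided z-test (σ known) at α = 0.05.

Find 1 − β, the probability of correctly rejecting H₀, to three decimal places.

Power ≈ 0.727

Noncentrality parameter: δ = d·√n = 0.75 × √9 = 2.2500
Critical value for a one-sided test at α = 0.05: z_α = 1.645.
Power = Φ(δ − 1.645) = Φ(0.605) = 0.7275.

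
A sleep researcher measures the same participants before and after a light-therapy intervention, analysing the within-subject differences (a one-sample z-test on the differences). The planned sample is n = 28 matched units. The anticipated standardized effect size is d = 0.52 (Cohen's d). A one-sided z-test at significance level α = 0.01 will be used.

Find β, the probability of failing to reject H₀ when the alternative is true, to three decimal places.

β ≈ 0.335

Noncentrality parameter: δ = d·√n = 0.52 × √28 = 2.7516
One-sided α = 0.01 → critical value z_{0.01} = 2.326.
Power = Φ(δ − 2.326) = Φ(0.425) = 0.6647.
Type II error: β = 1 − power = 1 − 0.6647 = 0.3353.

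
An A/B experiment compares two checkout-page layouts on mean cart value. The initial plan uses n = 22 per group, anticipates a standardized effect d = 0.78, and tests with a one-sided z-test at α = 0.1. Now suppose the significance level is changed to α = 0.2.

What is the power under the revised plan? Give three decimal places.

Power ≈ 0.960

δ = d·√(n/2) = 0.78 × √(22/2) = 2.5870 (unchanged). New critical value: z_{0.2} = 0.842.
Revised power = Φ(δ − 0.842) = Φ(1.745) = 0.9595.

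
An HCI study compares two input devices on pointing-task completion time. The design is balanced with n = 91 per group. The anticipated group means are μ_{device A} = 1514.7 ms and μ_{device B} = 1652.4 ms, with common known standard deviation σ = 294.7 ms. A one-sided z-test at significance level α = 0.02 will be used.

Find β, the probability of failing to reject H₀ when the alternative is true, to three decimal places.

Standardized effect: d = |μ_{device A} − μ_{device B}| / σ = |1514.7 − 1652.4| / 294.7 = 0.4673
Noncentrality parameter: δ = d·√(n/2) = 0.4673 × √(91/2) = 3.1518
Critical value for a one-sided test at α = 0.02: z_α = 2.054.
Power = Φ(δ − 2.054) = Φ(1.098) = 0.8639.
Type II error: β = 1 − power = 1 − 0.8639 = 0.1361.

β ≈ 0.136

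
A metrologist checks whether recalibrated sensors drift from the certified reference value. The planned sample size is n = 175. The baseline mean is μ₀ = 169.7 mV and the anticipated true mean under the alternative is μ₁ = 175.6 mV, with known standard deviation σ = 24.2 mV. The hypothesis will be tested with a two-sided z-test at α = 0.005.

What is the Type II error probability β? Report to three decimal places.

Standardized effect: d = |μ₁ − μ₀| / σ = |175.6 − 169.7| / 24.2 = 0.2438
Noncentrality parameter: δ = d·√n = 0.2438 × √175 = 3.2252
Critical value for a two-sided test at α = 0.005: z_{α/2} = 2.807.
Power = Φ(δ − 2.807) + Φ(−δ − 2.807) = Φ(0.418) + Φ(-6.032) = 0.6621 + 0.0000 = 0.6621.
Type II error: β = 1 − power = 1 − 0.6621 = 0.3379.

β ≈ 0.338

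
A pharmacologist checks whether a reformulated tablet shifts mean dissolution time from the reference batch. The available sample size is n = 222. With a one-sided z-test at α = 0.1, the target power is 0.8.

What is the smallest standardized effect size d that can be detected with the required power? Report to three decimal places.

d ≈ 0.142

Need Φ(δ − 1.282) = 0.8, so δ = 1.282 + 0.842 = 2.123.
δ = d·√n ⇒ d = δ/√n = 2.123/√222 = 0.1425.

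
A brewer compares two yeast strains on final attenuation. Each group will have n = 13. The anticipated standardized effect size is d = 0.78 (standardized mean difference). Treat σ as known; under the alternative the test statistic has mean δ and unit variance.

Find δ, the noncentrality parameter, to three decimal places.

δ ≈ 1.989

The noncentrality parameter scales effect size by the design's sample-size factor: δ = d·√(n/2) = 0.78 × √(13/2) = 1.9886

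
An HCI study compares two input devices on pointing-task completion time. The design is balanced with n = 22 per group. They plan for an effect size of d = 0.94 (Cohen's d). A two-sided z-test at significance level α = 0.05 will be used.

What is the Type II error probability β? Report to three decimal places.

Noncentrality parameter: δ = d·√(n/2) = 0.94 × √(22/2) = 3.1176
Critical value for a two-sided test at α = 0.05: z_{α/2} = 1.960.
Power = Φ(δ − 1.960) + Φ(−δ − 1.960) = Φ(1.158) + Φ(-5.078) = 0.8765 + 0.0000 = 0.8765.
Type II error: β = 1 − power = 1 − 0.8765 = 0.1235.

β ≈ 0.124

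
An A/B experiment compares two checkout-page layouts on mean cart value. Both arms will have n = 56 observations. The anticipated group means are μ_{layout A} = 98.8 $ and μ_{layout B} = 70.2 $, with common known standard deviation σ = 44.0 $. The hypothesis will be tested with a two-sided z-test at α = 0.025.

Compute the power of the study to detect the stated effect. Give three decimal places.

Standardized effect: d = |μ_{layout A} − μ_{layout B}| / σ = |98.8 − 70.2| / 44.0 = 0.6500
Noncentrality parameter: λ = d·√(n/2) = 0.6500 × √(56/2) = 3.4395
Two-sided α = 0.025 → critical value z_{0.0125} = 2.241.
Power = Φ(λ − 2.241) + Φ(−λ − 2.241) = Φ(1.198) + Φ(-5.681) = 0.8846 + 0.0000 = 0.8846.

Power ≈ 0.885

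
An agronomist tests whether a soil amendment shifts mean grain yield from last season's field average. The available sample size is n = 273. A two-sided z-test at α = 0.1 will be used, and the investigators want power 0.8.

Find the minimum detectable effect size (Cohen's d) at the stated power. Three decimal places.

d ≈ 0.150

Need Φ(δ − 1.645) = 0.8, so δ = 1.645 + 0.842 = 2.486.
(The second rejection-region term Φ(−δ − z_{α/2}) is negligible and dropped.)
δ = d·√n ⇒ d = δ/√n = 2.486/√273 = 0.1505.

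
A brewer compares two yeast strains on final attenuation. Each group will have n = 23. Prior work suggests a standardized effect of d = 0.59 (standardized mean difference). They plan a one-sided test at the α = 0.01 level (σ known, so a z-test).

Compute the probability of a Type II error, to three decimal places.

Noncentrality parameter: δ = d·√(n/2) = 0.59 × √(23/2) = 2.0008
One-sided α = 0.01 → critical value z_{0.01} = 2.326.
Power = P(Z > 2.326 − δ) = Φ(-0.326) = 0.3724.
Type II error: β = 1 − power = 1 − 0.3724 = 0.6276.

β ≈ 0.628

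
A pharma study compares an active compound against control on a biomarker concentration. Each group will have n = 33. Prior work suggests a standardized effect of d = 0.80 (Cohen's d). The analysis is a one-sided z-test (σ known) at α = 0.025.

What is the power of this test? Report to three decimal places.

Power ≈ 0.901

Noncentrality parameter: δ = d·√(n/2) = 0.80 × √(33/2) = 3.2496
Critical value for a one-sided test at α = 0.025: z_α = 1.960.
Power = Φ(δ − 1.960) = Φ(1.290) = 0.9014.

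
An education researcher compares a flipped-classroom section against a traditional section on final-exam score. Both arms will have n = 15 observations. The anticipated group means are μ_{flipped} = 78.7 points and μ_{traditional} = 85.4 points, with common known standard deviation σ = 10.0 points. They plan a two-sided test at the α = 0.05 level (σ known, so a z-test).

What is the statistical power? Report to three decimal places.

Standardized effect: d = |μ_{flipped} − μ_{traditional}| / σ = |78.7 − 85.4| / 10.0 = 0.6700
Noncentrality parameter: δ = d·√(n/2) = 0.6700 × √(15/2) = 1.8349
Critical value for a two-sided test at α = 0.05: z_{α/2} = 1.960.
Power = Φ(δ − 1.960) + Φ(−δ − 1.960) = Φ(-0.125) + Φ(-3.795) = 0.4502 + 0.0001 = 0.4503.

Power ≈ 0.450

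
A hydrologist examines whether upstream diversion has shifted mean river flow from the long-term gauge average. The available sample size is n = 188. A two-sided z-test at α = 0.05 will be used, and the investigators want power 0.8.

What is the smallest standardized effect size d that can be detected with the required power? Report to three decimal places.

d ≈ 0.204

Required noncentrality: δ = z_{0.025} + z_{0.20} = 1.960 + 0.842 = 2.802.
(The second rejection-region term Φ(−δ − z_{α/2}) is negligible and dropped.)
δ = d·√n ⇒ d = δ/√n = 2.802/√188 = 0.2043.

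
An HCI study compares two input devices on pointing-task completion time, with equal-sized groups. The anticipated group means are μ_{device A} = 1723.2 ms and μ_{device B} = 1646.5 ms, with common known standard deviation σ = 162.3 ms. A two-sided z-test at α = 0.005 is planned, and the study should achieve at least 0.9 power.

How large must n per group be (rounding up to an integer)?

Standardized effect: d = |μ_{device A} − μ_{device B}| / σ = |1723.2 − 1646.5| / 162.3 = 0.4726
Set Φ(δ − 2.807) = 0.9; then δ − 2.807 = Φ⁻¹(0.9) = 1.282, giving δ = 4.089.
(The Φ(−δ − z_{α/2}) term is vanishingly small for δ > 0 and is dropped in the standard sample-size formula.)
δ = d·√(n/2) ⇒ n = 2(δ/d)² = 2 × (4.089 / 0.4726)² = 149.70.
Round up to the next whole unit.

n = 150 per group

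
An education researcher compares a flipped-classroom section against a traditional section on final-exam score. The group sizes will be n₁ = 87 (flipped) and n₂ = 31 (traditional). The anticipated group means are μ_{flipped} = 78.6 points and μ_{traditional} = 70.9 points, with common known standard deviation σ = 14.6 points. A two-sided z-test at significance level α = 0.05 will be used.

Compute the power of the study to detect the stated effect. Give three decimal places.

Standardized effect: d = |μ_{flipped} − μ_{traditional}| / σ = |78.6 − 70.9| / 14.6 = 0.5274
Noncentrality parameter: λ = d / √(1/n₁ + 1/n₂) = 0.5274 / √(1/87 + 1/31) = 2.5214
Two-sided α = 0.05 → critical value z_{0.025} = 1.960.
Power = Φ(λ − 1.960) + Φ(−λ − 1.960) = Φ(0.561) + Φ(-4.481) = 0.7127 + 0.0000 = 0.7127.

Power ≈ 0.713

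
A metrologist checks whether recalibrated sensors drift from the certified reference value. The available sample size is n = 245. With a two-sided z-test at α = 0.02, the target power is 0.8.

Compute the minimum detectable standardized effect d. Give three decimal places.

Need Φ(δ − 2.326) = 0.8, so δ = 2.326 + 0.842 = 3.168.
(Lower-tail contribution to power is negligible for δ > 0.)
δ = d·√n ⇒ d = δ/√n = 3.168/√245 = 0.2024.

d ≈ 0.202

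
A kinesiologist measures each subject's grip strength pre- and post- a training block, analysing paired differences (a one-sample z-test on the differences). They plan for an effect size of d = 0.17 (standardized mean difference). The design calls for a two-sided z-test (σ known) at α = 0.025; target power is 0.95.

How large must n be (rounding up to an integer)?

n = 523

For power 0.95 need Φ(δ − z_{0.0125}) = 0.95, so δ = z_{0.0125} + z_{0.05} = 2.241 + 1.645 = 3.886.
(Ignoring the negligible lower-tail rejection probability gives the usual closed-form inversion.)
δ = d·√n ⇒ n = (δ/d)² = (3.886 / 0.17)² = 522.59.
Round up to the next whole unit.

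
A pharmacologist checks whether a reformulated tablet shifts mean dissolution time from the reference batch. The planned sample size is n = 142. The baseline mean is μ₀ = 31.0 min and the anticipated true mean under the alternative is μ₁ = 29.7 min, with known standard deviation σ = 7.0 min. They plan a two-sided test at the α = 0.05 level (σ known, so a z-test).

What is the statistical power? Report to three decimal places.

Power ≈ 0.600

Standardized effect: d = |μ₁ − μ₀| / σ = |29.7 − 31.0| / 7.0 = 0.1857
Noncentrality parameter: δ = d·√n = 0.1857 × √142 = 2.2130
Critical value for a two-sided test at α = 0.05: z_{α/2} = 1.960.
Power = Φ(δ − 1.960) + Φ(−δ − 1.960) = Φ(0.253) + Φ(-4.173) = 0.5999 + 0.0000 = 0.5999.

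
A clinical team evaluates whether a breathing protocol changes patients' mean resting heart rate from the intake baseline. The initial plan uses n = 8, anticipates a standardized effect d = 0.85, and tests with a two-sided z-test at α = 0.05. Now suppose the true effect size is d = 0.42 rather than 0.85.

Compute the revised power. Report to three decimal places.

With d = 0.42: δ = d·√n = 0.42 × √8 = 1.1879. Critical value z_{0.025} = 1.960.
Revised power = Φ(δ − 1.960) + Φ(−δ − 1.960) = Φ(-0.772) + Φ(-3.148) = 0.2200 + 0.0008 = 0.2209.

Power ≈ 0.221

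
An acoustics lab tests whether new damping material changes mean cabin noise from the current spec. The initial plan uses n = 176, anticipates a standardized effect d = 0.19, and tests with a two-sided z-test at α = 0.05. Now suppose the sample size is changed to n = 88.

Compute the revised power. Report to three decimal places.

Power ≈ 0.430

With n = 88: δ = d·√n = 0.19 × √88 = 1.7824. Critical value z_{0.025} = 1.960.
Revised power = Φ(δ − 1.960) + Φ(−δ − 1.960) = Φ(-0.178) + Φ(-3.742) = 0.4295 + 0.0001 = 0.4296.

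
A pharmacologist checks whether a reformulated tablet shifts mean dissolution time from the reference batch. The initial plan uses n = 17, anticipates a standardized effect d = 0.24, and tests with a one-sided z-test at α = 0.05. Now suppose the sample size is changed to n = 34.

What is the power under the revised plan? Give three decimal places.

With n = 34: δ = d·√n = 0.24 × √34 = 1.3994. Critical value z_{0.05} = 1.645.
Revised power = Φ(δ − 1.645) = Φ(-0.245) = 0.4031.

Power ≈ 0.403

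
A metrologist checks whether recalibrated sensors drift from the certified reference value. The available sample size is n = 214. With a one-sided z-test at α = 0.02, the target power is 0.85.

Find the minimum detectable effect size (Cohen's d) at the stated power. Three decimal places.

d ≈ 0.211

Need Φ(δ − 2.054) = 0.85, so δ = 2.054 + 1.036 = 3.090.
δ = d·√n ⇒ d = δ/√n = 3.090/√214 = 0.2112.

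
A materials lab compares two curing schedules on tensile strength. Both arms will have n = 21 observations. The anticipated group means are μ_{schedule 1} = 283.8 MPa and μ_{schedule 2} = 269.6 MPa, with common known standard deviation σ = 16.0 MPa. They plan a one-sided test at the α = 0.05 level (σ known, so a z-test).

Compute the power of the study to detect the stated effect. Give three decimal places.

Power ≈ 0.891

Standardized effect: d = |μ_{schedule 1} − μ_{schedule 2}| / σ = |283.8 − 269.6| / 16.0 = 0.8875
Noncentrality parameter: δ = d·√(n/2) = 0.8875 × √(21/2) = 2.8758
Critical value for a one-sided test at α = 0.05: z_α = 1.645.
Power = Φ(δ − 1.645) = Φ(1.231) = 0.8908.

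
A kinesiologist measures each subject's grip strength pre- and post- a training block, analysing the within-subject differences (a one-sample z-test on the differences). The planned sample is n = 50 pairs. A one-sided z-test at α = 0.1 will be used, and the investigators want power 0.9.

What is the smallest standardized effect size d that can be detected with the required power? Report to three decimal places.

d ≈ 0.362

Need Φ(δ − 1.282) = 0.9, so δ = 1.282 + 1.282 = 2.563.
δ = d·√n ⇒ d = δ/√n = 2.563/√50 = 0.3625.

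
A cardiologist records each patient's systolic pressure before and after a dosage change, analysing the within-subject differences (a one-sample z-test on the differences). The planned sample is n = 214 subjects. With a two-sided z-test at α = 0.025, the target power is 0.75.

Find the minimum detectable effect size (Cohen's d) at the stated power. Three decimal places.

Required noncentrality: δ = z_{0.0125} + z_{0.25} = 2.241 + 0.674 = 2.916.
(Lower-tail contribution to power is negligible for δ > 0.)
δ = d·√n ⇒ d = δ/√n = 2.916/√214 = 0.1993.

d ≈ 0.199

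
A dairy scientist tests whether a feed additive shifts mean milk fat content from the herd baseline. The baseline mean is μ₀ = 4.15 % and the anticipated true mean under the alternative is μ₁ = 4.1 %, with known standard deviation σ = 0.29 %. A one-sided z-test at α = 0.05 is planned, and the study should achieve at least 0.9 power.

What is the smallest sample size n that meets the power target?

n = 289

Standardized effect: d = |μ₁ − μ₀| / σ = |4.1 − 4.15| / 0.29 = 0.1724
Set Φ(δ − 1.645) = 0.9; then δ − 1.645 = Φ⁻¹(0.9) = 1.282, giving δ = 2.926.
δ = d·√n ⇒ n = (δ/d)² = (2.926 / 0.1724)² = 288.09.
Round up to the next whole unit.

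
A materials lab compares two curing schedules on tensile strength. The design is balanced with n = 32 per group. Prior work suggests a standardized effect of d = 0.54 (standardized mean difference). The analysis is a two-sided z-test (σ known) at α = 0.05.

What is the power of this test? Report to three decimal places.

Noncentrality parameter: δ = d·√(n/2) = 0.54 × √(32/2) = 2.1600
Critical value for a two-sided test at α = 0.05: z_{α/2} = 1.960.
Power = Φ(δ − 1.960) + Φ(−δ − 1.960) = Φ(0.200) + Φ(-4.120) = 0.5793 + 0.0000 = 0.5793.

Power ≈ 0.579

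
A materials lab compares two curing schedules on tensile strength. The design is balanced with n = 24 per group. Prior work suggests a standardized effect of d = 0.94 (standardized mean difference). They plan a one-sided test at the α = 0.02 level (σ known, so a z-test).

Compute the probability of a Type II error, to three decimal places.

β ≈ 0.115

Noncentrality parameter: δ = d·√(n/2) = 0.94 × √(24/2) = 3.2563
One-sided α = 0.02 → critical value z_{0.02} = 2.054.
Power = P(Z > 2.054 − δ) = Φ(1.203) = 0.8854.
Type II error: β = 1 − power = 1 − 0.8854 = 0.1146.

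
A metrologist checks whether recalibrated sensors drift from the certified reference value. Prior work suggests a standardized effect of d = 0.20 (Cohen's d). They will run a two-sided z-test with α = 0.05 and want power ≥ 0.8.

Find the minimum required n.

n = 197

For power 0.8 need Φ(δ − z_{0.025}) = 0.8, so δ = z_{0.025} + z_{0.20} = 1.960 + 0.842 = 2.802.
(For δ > 0 the lower-tail rejection region contributes negligibly to power, so the one-term inversion is standard.)
δ = d·√n ⇒ n = (δ/d)² = (2.802 / 0.20)² = 196.22.
Round up to the next whole unit.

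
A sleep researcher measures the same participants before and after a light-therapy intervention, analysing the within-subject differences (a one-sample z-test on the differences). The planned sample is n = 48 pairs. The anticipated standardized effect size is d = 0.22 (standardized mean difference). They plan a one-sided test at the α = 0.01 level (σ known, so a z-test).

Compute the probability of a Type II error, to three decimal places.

Noncentrality parameter: δ = d·√n = 0.22 × √48 = 1.5242
Critical value for a one-sided test at α = 0.01: z_α = 2.326.
Power = Φ(δ − 2.326) = Φ(-0.802) = 0.2112.
Type II error: β = 1 − power = 1 − 0.2112 = 0.7888.

β ≈ 0.789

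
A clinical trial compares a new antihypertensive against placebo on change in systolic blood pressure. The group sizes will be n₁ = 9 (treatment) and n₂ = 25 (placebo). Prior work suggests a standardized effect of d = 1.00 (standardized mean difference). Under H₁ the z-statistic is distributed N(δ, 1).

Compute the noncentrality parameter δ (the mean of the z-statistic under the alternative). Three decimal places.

δ = d / √(1/n₁ + 1/n₂) = 1.00 / √(1/9 + 1/25) = 2.5725

δ ≈ 2.572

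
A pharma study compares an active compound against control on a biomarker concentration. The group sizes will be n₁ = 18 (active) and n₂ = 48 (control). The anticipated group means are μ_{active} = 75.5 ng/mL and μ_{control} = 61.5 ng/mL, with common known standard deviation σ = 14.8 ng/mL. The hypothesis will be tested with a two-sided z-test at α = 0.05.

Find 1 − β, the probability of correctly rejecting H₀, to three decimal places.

Standardized effect: d = |μ_{active} − μ_{control}| / σ = |75.5 − 61.5| / 14.8 = 0.9459
Noncentrality parameter: δ = d / √(1/n₁ + 1/n₂) = 0.9459 / √(1/18 + 1/48) = 3.4226
Two-sided α = 0.05 → critical value z_{0.025} = 1.960.
Power = Φ(δ − 1.960) + Φ(−δ − 1.960) = Φ(1.463) + Φ(-5.383) = 0.9282 + 0.0000 = 0.9282.

Power ≈ 0.928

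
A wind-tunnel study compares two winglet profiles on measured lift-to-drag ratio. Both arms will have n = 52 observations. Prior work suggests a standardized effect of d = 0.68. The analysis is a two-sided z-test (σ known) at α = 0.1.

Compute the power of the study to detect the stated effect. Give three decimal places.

Power ≈ 0.966

Noncentrality parameter: δ = d·√(n/2) = 0.68 × √(52/2) = 3.4673
Critical value for a two-sided test at α = 0.1: z_{α/2} = 1.645.
Power = Φ(δ − 1.645) + Φ(−δ − 1.645) = Φ(1.822) + Φ(-5.112) = 0.9658 + 0.0000 = 0.9658.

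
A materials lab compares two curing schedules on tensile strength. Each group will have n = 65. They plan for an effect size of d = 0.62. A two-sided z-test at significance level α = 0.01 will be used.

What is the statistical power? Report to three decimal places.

Power ≈ 0.831

Noncentrality parameter: δ = d·√(n/2) = 0.62 × √(65/2) = 3.5345
Critical value for a two-sided test at α = 0.01: z_{α/2} = 2.576.
Power = Φ(δ − 2.576) + Φ(−δ − 2.576) = Φ(0.959) + Φ(-6.110) = 0.8311 + 0.0000 = 0.8311.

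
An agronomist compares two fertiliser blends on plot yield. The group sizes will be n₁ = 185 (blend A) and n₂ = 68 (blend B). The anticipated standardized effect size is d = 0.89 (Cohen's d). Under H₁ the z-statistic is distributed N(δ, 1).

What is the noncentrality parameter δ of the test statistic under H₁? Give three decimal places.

δ = d / √(1/n₁ + 1/n₂) = 0.89 / √(1/185 + 1/68) = 6.2758

δ ≈ 6.276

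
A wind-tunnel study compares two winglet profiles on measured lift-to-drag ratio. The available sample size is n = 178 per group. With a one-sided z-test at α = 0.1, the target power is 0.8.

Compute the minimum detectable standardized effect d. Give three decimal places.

Required noncentrality: δ = z_{0.1} + z_{0.20} = 1.282 + 0.842 = 2.123.
δ = d·√(n/2) ⇒ d = δ/√(n/2) = 2.123/√(178/2) = 0.2251.

d ≈ 0.225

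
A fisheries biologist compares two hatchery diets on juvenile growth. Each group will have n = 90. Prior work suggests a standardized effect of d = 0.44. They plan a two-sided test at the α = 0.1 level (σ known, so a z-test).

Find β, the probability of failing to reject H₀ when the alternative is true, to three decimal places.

β ≈ 0.096

Noncentrality parameter: δ = d·√(n/2) = 0.44 × √(90/2) = 2.9516
Two-sided α = 0.1 → critical value z_{0.05} = 1.645.
Power = Φ(δ − 1.645) + Φ(−δ − 1.645) = Φ(1.307) + Φ(-4.596) = 0.9044 + 0.0000 = 0.9044.
Type II error: β = 1 − power = 1 − 0.9044 = 0.0956.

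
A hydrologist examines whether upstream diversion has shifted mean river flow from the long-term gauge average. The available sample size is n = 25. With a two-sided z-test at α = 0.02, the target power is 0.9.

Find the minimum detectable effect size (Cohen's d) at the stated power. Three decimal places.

d ≈ 0.722

Required noncentrality: δ = z_{0.01} + z_{0.10} = 2.326 + 1.282 = 3.608.
(Lower-tail contribution to power is negligible for δ > 0.)
δ = d·√n ⇒ d = δ/√n = 3.608/√25 = 0.7216.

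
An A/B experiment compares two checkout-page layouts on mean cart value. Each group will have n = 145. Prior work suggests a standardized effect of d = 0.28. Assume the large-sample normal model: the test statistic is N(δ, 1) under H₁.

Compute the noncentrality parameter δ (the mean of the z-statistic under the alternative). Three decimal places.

The noncentrality parameter scales effect size by the design's sample-size factor: δ = d·√(n/2) = 0.28 × √(145/2) = 2.3841

δ ≈ 2.384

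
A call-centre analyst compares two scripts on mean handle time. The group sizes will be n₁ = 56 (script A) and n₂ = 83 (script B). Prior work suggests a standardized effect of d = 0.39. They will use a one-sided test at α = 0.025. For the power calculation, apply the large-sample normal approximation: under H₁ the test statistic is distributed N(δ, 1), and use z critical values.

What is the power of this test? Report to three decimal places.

Noncentrality parameter: δ = d / √(1/n₁ + 1/n₂) = 0.39 / √(1/56 + 1/83) = 2.2552
Critical value for a one-sided test at α = 0.025: z_α = 1.960.
Power = Φ(δ − 1.960) = Φ(0.295) = 0.6161.

Power ≈ 0.616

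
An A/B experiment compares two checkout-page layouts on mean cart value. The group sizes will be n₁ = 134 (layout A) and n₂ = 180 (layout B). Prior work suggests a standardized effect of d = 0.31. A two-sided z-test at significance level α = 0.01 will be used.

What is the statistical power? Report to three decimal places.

Noncentrality parameter: δ = d / √(1/n₁ + 1/n₂) = 0.31 / √(1/134 + 1/180) = 2.7170
Two-sided α = 0.01 → critical value z_{0.005} = 2.576.
Power = Φ(δ − 2.576) + Φ(−δ − 2.576) = Φ(0.141) + Φ(-5.293) = 0.5561 + 0.0000 = 0.5561.

Power ≈ 0.556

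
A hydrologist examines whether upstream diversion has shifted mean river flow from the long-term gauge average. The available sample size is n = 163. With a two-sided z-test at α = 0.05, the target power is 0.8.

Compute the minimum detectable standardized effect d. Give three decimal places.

d ≈ 0.219

Required noncentrality: δ = z_{0.025} + z_{0.20} = 1.960 + 0.842 = 2.802.
(The second rejection-region term Φ(−δ − z_{α/2}) is negligible and dropped.)
δ = d·√n ⇒ d = δ/√n = 2.802/√163 = 0.2194.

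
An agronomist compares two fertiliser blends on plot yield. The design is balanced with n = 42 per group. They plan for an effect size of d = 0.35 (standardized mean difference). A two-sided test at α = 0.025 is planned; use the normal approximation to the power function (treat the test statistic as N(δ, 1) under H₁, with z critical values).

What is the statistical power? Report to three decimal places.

Noncentrality parameter: δ = d·√(n/2) = 0.35 × √(42/2) = 1.6039
Two-sided α = 0.025 → critical value z_{0.0125} = 2.241.
Power = Φ(δ − 2.241) + Φ(−δ − 2.241) = Φ(-0.638) + Φ(-3.845) = 0.2619 + 0.0001 = 0.2620.

Power ≈ 0.262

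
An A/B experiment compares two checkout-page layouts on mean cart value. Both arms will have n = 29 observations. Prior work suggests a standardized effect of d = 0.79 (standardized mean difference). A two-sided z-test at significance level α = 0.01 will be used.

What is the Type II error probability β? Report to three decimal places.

β ≈ 0.333

Noncentrality parameter: δ = d·√(n/2) = 0.79 × √(29/2) = 3.0082
Two-sided α = 0.01 → critical value z_{0.005} = 2.576.
Power = Φ(δ − 2.576) + Φ(−δ − 2.576) = Φ(0.432) + Φ(-5.584) = 0.6673 + 0.0000 = 0.6673.
Type II error: β = 1 − power = 1 − 0.6673 = 0.3327.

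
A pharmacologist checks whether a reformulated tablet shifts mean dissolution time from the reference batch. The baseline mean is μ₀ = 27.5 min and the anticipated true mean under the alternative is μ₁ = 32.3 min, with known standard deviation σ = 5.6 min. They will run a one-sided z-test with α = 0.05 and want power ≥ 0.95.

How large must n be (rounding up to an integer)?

n = 15

Standardized effect: d = |μ₁ − μ₀| / σ = |32.3 − 27.5| / 5.6 = 0.8571
For power 0.95 need Φ(δ − z_{0.05}) = 0.95, so δ = z_{0.05} + z_{0.05} = 1.645 + 1.645 = 3.290.
δ = d·√n ⇒ n = (δ/d)² = (3.290 / 0.8571)² = 14.73.
Round up to the next whole unit.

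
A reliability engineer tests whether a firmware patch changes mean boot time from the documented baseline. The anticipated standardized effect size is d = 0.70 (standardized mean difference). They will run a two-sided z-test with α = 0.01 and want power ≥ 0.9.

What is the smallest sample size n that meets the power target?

For power 0.9 need Φ(δ − z_{0.005}) = 0.9, so δ = z_{0.005} + z_{0.10} = 2.576 + 1.282 = 3.857.
(The Φ(−δ − z_{α/2}) term is vanishingly small for δ > 0 and is dropped in the standard sample-size formula.)
δ = d·√n ⇒ n = (δ/d)² = (3.857 / 0.70)² = 30.37.
Round up to the next whole unit.

n = 31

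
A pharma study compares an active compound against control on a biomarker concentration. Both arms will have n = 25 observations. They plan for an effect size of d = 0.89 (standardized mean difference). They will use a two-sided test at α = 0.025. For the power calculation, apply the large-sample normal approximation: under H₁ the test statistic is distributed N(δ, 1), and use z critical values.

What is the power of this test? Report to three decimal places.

Noncentrality parameter: δ = d·√(n/2) = 0.89 × √(25/2) = 3.1466
Critical value for a two-sided test at α = 0.025: z_{α/2} = 2.241.
Power = Φ(δ − 2.241) + Φ(−δ − 2.241) = Φ(0.905) + Φ(-5.388) = 0.8173 + 0.0000 = 0.8173.

Power ≈ 0.817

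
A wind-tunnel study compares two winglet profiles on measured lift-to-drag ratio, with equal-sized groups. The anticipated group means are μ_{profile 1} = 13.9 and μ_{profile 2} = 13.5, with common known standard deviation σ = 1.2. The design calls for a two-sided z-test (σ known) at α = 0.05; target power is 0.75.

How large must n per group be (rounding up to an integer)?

Standardized effect: d = |μ_{profile 1} − μ_{profile 2}| / σ = |13.9 − 13.5| / 1.2 = 0.3333
Set Φ(δ − 1.960) = 0.75; then δ − 1.960 = Φ⁻¹(0.75) = 0.674, giving δ = 2.634.
(For δ > 0 the lower-tail rejection region contributes negligibly to power, so the one-term inversion is standard.)
δ = d·√(n/2) ⇒ n = 2(δ/d)² = 2 × (2.634 / 0.3333)² = 124.93.
Rounding up, n = 125 per group.

n = 125 per group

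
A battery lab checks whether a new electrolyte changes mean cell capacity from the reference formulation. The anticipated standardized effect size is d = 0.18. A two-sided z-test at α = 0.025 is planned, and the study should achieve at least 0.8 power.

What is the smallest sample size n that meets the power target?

n = 294

Set Φ(δ − 2.241) = 0.8; then δ − 2.241 = Φ⁻¹(0.8) = 0.842, giving δ = 3.083.
(For δ > 0 the lower-tail rejection region contributes negligibly to power, so the one-term inversion is standard.)
δ = d·√n ⇒ n = (δ/d)² = (3.083 / 0.18)² = 293.37.
Round up to the next whole unit.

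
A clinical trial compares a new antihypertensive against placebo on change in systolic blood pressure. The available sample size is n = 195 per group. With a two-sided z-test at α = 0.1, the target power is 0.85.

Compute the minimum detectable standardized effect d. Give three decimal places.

Required noncentrality: δ = z_{0.05} + z_{0.15} = 1.645 + 1.036 = 2.681.
(Lower-tail contribution to power is negligible for δ > 0.)
δ = d·√(n/2) ⇒ d = δ/√(n/2) = 2.681/√(195/2) = 0.2715.

d ≈ 0.272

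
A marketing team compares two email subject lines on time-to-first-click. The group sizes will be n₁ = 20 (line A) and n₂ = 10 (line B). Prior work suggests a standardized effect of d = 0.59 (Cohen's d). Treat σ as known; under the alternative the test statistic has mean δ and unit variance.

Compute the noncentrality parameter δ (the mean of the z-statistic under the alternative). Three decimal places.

δ ≈ 1.523

δ = d / √(1/n₁ + 1/n₂) = 0.59 / √(1/20 + 1/10) = 1.5234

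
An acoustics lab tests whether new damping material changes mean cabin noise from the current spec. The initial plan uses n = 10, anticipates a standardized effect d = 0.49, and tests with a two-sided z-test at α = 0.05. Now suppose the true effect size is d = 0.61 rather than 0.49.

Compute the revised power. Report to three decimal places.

Power ≈ 0.488

With d = 0.61: δ = d·√n = 0.61 × √10 = 1.9290. Critical value z_{0.025} = 1.960.
Revised power = Φ(δ − 1.960) + Φ(−δ − 1.960) = Φ(-0.031) + Φ(-3.889) = 0.4876 + 0.0001 = 0.4877.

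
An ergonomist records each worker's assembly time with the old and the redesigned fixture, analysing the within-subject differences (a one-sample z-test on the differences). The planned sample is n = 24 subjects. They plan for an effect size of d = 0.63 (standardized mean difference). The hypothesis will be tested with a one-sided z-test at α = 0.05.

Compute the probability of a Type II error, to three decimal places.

β ≈ 0.075

Noncentrality parameter: δ = d·√n = 0.63 × √24 = 3.0864
One-sided α = 0.05 → critical value z_{0.05} = 1.645.
Power = Φ(δ − 1.645) = Φ(1.442) = 0.9253.
Type II error: β = 1 − power = 1 − 0.9253 = 0.0747.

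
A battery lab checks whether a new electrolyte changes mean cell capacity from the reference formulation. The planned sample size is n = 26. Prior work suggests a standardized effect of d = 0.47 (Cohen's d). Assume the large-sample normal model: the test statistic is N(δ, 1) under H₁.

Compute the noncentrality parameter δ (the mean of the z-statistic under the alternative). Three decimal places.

δ ≈ 2.397

The noncentrality parameter scales effect size by the design's sample-size factor: δ = d·√n = 0.47 × √26 = 2.3965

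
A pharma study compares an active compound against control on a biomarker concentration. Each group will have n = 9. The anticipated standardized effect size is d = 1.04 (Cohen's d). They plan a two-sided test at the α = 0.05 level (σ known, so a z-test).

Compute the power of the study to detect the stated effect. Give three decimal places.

Power ≈ 0.597

Noncentrality parameter: δ = d·√(n/2) = 1.04 × √(9/2) = 2.2062
Two-sided α = 0.05 → critical value z_{0.025} = 1.960.
Power = Φ(δ − 1.960) + Φ(−δ − 1.960) = Φ(0.246) + Φ(-4.166) = 0.5972 + 0.0000 = 0.5973.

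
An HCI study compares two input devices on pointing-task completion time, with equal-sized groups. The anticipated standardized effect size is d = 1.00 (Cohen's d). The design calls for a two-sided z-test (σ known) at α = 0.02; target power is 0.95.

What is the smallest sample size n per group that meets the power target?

n = 32 per group

Set Φ(δ − 2.326) = 0.95; then δ − 2.326 = Φ⁻¹(0.95) = 1.645, giving δ = 3.971.
(For δ > 0 the lower-tail rejection region contributes negligibly to power, so the one-term inversion is standard.)
δ = d·√(n/2) ⇒ n = 2(δ/d)² = 2 × (3.971 / 1.00)² = 31.54.
Rounding up, n = 32 per group.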